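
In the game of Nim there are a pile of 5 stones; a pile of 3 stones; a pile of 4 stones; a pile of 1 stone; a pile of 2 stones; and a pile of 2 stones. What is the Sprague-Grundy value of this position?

Compute the nim-sum pairwise:
5 ⊕ 3 = 6
6 ⊕ 4 = 2
2 ⊕ 1 = 3
3 ⊕ 2 = 1
1 ⊕ 2 = 3

3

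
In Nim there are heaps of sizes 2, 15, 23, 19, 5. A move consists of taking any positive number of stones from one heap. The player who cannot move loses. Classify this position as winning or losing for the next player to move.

Winning position

Compute the nim-sum pairwise:
2 ⊕ 15 = 13
13 ⊕ 23 = 26
26 ⊕ 19 = 9
9 ⊕ 5 = 12
The nim-sum is 12 ≠ 0, so this is an N-position: the player to move can win.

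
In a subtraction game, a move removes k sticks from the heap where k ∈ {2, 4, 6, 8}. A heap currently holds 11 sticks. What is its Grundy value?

0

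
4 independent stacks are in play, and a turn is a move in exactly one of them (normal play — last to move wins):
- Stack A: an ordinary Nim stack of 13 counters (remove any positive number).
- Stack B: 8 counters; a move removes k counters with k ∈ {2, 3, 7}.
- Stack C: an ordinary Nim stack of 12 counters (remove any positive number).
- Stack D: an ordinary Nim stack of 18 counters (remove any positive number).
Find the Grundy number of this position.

18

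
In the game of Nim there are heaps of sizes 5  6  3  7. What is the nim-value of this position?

Compute the nim-sum pairwise:
5 ^ 6 = 3
3 ^ 3 = 0
0 ^ 7 = 7

7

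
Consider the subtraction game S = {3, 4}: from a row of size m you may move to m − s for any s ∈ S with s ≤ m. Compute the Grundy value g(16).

0

Build the Grundy sequence with g(k) = mex{g(k−s) : s ∈ {3, 4}, s ≤ k}:
k:     0  1  2  3  4  5  6  7  8  9 10 11 12 13 14 15 16
g(k):  0  0  0  1  1  1  2  0  0  0  1  1  1  2  0  0  0
So g(16) = 0.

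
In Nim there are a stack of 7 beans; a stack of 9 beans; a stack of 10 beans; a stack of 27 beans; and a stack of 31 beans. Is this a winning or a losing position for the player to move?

Losing position

Nim-sum: 7 XOR 9 XOR 10 XOR 27 XOR 31 = 0.
The nim-sum is 0, so this is a P-position: the player to move is in a losing position under optimal play.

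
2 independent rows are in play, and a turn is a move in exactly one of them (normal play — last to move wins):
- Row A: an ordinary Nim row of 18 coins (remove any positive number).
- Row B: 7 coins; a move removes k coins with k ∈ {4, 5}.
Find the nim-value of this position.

19

Row A is a plain Nim row of size 18, so its Grundy value is 18.
Build the Grundy sequence for row B with g(k) = mex{g(k−s) : s ∈ {4, 5}, s ≤ k}:
g(0) = mex{} = 0
g(1) = mex{} = 0
g(2) = mex{} = 0
g(3) = mex{} = 0
g(4) = mex{0} = 1
g(5) = mex{0} = 1
g(6) = mex{0} = 1
g(7) = mex{0} = 1
So g(7) = 1.
The value of a disjunctive sum is the nim-sum of the parts.
Combined value = 18 ⊕ 1 = 19.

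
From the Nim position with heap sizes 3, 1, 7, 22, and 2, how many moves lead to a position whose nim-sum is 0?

Compute the nim-sum pairwise:
3 XOR 1 = 2
2 XOR 7 = 5
5 XOR 22 = 19
19 XOR 2 = 17
The overall nim-sum is X = 17. A heap of size p has a winning move iff p XOR X < p (reduce it to p XOR X).
  3: 3 XOR 17 = 18 ≥ 3 — no move.
  1: 1 XOR 17 = 16 ≥ 1 — no move.
  7: 7 XOR 17 = 22 ≥ 7 — no move.
  22: 22 XOR 17 = 7 < 22 — winning move (to 7).
  2: 2 XOR 17 = 19 ≥ 2 — no move.
That gives 1 winning move.

1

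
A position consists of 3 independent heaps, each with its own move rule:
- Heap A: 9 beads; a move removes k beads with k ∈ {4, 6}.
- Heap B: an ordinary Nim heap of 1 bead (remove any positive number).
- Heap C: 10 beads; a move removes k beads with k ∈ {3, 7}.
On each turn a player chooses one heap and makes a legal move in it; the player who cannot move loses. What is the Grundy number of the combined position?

3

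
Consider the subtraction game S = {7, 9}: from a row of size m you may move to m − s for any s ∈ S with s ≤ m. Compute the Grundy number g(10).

Grundy values for subtraction set {7, 9}:
k:     0  1  2  3  4  5  6  7  8  9 10
g(k):  0  0  0  0  0  0  0  1  1  1  1
So g(10) = 1.

1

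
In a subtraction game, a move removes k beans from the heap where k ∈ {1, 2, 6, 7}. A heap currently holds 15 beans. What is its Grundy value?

Grundy values for subtraction set {1, 2, 6, 7}:
k:     0  1  2  3  4  5  6  7  8  9 10 11 12 13 14 15
g(k):  0  1  2  0  1  2  3  4  0  1  2  0  1  2  3  4
So g(15) = 4.

4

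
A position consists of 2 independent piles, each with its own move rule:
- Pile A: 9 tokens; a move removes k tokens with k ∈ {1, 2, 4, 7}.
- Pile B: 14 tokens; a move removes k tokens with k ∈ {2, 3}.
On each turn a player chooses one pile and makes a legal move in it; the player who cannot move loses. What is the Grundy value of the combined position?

2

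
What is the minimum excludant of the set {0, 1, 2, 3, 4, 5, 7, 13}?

6

The values 0, 1, 2, 3, 4, 5 are all present; 6 is the first non-negative integer missing from the set.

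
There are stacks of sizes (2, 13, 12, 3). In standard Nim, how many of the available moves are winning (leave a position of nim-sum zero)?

Write each in binary and XOR column by column:
  0010  (2)
  1101  (13)
  1100  (12)
  0011  (3)
  ----
  0000  (0)
The nim-sum is already 0, so every move leaves a nonzero nim-sum — there are no winning moves.

0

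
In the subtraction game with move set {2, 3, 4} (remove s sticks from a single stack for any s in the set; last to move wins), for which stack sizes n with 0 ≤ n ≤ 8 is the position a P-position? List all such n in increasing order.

0, 1, 6, 7

Compute g(0), g(1), … for moves {2, 3, 4}:
g(0) = mex{} = 0
g(1) = mex{} = 0
g(2) = mex{0} = 1
g(3) = mex{0} = 1
g(4) = mex{0,1} = 2
g(5) = mex{0,1} = 2
g(6) = mex{1,2} = 0
g(7) = mex{1,2} = 0
g(8) = mex{0,2} = 1
The P-positions (g = 0) in 0..8 are 0, 1, 6, 7.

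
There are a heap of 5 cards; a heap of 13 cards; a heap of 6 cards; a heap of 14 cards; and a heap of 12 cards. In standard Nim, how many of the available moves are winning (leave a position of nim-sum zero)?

3

Compute the nim-sum pairwise:
5 ^ 13 = 8
8 ^ 6 = 14
14 ^ 14 = 0
0 ^ 12 = 12
The overall nim-sum is X = 12. A heap of size p has a winning move iff p XOR X < p (reduce it to p XOR X).
  5: 5 XOR 12 = 9 ≥ 5 — no move.
  13: 13 XOR 12 = 1 < 13 — winning move (to 1).
  6: 6 XOR 12 = 10 ≥ 6 — no move.
  14: 14 XOR 12 = 2 < 14 — winning move (to 2).
  12: 12 XOR 12 = 0 < 12 — winning move (to 0).
That gives 3 winning moves.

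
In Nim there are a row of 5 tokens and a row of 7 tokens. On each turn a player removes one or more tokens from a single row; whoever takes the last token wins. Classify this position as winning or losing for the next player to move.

Winning position

Compute the nim-sum pairwise:
5 ⊕ 7 = 2
The nim-sum is 2 ≠ 0, so this is an N-position: the player to move can win.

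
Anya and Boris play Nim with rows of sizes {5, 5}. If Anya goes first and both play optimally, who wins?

Boris wins

Bitwise XOR of the heap sizes:
  101  (5)
  101  (5)
  ---
  000  (0)
The nim-sum is 0, so this is a P-position: the player to move is in a losing position under optimal play; Anya is about to move from it and so loses — Boris wins.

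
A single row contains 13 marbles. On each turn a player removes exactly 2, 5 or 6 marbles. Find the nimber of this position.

Compute g(0), g(1), … for moves {2, 5, 6}:
k:     0  1  2  3  4  5  6  7  8  9 10 11 12 13
g(k):  0  0  1  1  0  2  1  3  0  2  1  0  0  1
So g(13) = 1.

1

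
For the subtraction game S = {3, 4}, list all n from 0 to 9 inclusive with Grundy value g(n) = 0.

Build the Grundy sequence with g(k) = mex{g(k−s) : s ∈ {3, 4}, s ≤ k}:
g(0) = mex{} = 0
g(1) = mex{} = 0
g(2) = mex{} = 0
g(3) = mex{0} = 1
g(4) = mex{0} = 1
g(5) = mex{0} = 1
g(6) = mex{0,1} = 2
g(7) = mex{1} = 0
g(8) = mex{1} = 0
g(9) = mex{1,2} = 0
The P-positions (g = 0) in 0..9 are 0, 1, 2, 7, 8, 9.

0, 1, 2, 7, 8, 9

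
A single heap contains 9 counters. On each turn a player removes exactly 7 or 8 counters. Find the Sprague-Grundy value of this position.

1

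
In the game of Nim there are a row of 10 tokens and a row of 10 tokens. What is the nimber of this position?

Nim-sum: 10 ⊕ 10 = 0.

0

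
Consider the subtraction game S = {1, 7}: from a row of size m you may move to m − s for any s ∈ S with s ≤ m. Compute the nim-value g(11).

1

Grundy values for subtraction set {1, 7}:
g(0) = mex{} = 0
g(1) = mex{0} = 1
g(2) = mex{1} = 0
g(3) = mex{0} = 1
g(4) = mex{1} = 0
g(5) = mex{0} = 1
g(6) = mex{1} = 0
g(7) = mex{0} = 1
g(8) = mex{1} = 0
g(9) = mex{0} = 1
g(10) = mex{1} = 0
g(11) = mex{0} = 1
So g(11) = 1.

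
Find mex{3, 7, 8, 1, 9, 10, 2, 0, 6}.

The values 0, 1, 2, 3 are all present; 4 is the first non-negative integer missing from the set.

4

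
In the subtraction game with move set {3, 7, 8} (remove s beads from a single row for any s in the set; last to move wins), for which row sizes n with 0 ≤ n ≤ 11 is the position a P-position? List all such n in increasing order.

0, 1, 2, 6, 11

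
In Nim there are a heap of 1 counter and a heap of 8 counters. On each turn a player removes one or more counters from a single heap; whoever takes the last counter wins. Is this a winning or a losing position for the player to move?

Write each in binary and XOR column by column:
  0001  (1)
  1000  (8)
  ----
  1001  (9)
The nim-sum is 9 ≠ 0, so this is an N-position: the player to move can win.

Winning position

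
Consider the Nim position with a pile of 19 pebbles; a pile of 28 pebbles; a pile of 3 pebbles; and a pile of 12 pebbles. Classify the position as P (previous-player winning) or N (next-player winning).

P-position

Nim-sum: 19 ^ 28 ^ 3 ^ 12 = 0.
The nim-sum is 0, so this is a P-position: the player to move is in a losing position under optimal play.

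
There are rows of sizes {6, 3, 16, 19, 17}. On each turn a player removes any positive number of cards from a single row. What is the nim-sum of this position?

Write each in binary and XOR column by column:
  00110  (6)
  00011  (3)
  10000  (16)
  10011  (19)
  10001  (17)
  -----
  10111  (23)

23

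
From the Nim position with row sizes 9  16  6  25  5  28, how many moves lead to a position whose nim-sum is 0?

3

Bitwise XOR of the heap sizes:
  01001  (9)
  10000  (16)
  00110  (6)
  11001  (25)
  00101  (5)
  11100  (28)
  -----
  11111  (31)
The overall nim-sum is X = 31. A row of size p has a winning move iff p XOR X < p (reduce it to p XOR X).
  9: 9 XOR 31 = 22 ≥ 9 — no move.
  16: 16 XOR 31 = 15 < 16 — winning move (to 15).
  6: 6 XOR 31 = 25 ≥ 6 — no move.
  25: 25 XOR 31 = 6 < 25 — winning move (to 6).
  5: 5 XOR 31 = 26 ≥ 5 — no move.
  28: 28 XOR 31 = 3 < 28 — winning move (to 3).
That gives 3 winning moves.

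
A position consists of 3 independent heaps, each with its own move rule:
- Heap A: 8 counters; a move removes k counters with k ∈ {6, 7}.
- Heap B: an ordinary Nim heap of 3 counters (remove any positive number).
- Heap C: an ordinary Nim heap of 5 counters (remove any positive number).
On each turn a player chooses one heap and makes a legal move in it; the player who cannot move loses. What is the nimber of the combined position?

Build the Grundy sequence for heap A with g(k) = mex{g(k−s) : s ∈ {6, 7}, s ≤ k}:
g(0) = mex{} = 0
g(1) = mex{} = 0
g(2) = mex{} = 0
g(3) = mex{} = 0
g(4) = mex{} = 0
g(5) = mex{} = 0
g(6) = mex{0} = 1
g(7) = mex{0} = 1
g(8) = mex{0} = 1
So g(8) = 1.
Heap B is a plain Nim heap of size 3, so its Grundy value is 3.
Heap C is a plain Nim heap of size 5, so its Grundy value is 5.
The value of a disjunctive sum is the nim-sum of the parts.
Combined value = 1 ⊕ 3 ⊕ 5 = 7.

7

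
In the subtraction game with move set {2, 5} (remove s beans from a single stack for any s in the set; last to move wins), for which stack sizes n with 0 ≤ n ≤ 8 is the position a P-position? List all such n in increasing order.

0, 1, 4, 7, 8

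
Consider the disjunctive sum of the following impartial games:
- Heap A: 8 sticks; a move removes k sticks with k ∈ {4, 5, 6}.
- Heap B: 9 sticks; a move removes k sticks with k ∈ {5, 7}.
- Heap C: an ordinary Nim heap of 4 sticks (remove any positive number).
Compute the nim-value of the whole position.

7

For heap A, compute g(0), g(1), … with moves {4, 5, 6}:
g(0) = mex{} = 0
g(1) = mex{} = 0
g(2) = mex{} = 0
g(3) = mex{} = 0
g(4) = mex{0} = 1
g(5) = mex{0} = 1
g(6) = mex{0} = 1
g(7) = mex{0} = 1
g(8) = mex{0,1} = 2
So g(8) = 2.
Grundy values for heap B (subtraction set {5, 7}):
k:     0  1  2  3  4  5  6  7  8  9
g(k):  0  0  0  0  0  1  1  1  1  1
So g(9) = 1.
Heap C is a plain Nim heap of size 4, so its Grundy value is 4.
The value of a disjunctive sum is the nim-sum of the parts.
Combined value = 2 ⊕ 1 ⊕ 4 = 7.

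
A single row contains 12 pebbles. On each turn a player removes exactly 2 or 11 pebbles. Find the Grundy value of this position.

2

Grundy values for subtraction set {2, 11}:
g(0) = mex{} = 0
g(1) = mex{} = 0
g(2) = mex{0} = 1
g(3) = mex{0} = 1
g(4) = mex{1} = 0
g(5) = mex{1} = 0
g(6) = mex{0} = 1
g(7) = mex{0} = 1
g(8) = mex{1} = 0
g(9) = mex{1} = 0
g(10) = mex{0} = 1
g(11) = mex{0} = 1
g(12) = mex{0,1} = 2
So g(12) = 2.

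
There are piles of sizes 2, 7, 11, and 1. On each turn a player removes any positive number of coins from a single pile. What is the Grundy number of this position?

Nim-sum: 2 XOR 7 XOR 11 XOR 1 = 15.

15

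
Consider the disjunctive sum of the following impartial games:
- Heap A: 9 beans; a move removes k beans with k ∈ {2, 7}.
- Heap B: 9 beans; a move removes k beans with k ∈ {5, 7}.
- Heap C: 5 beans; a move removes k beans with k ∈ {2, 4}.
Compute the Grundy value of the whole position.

For heap A, compute g(0), g(1), … with moves {2, 7}:
k:     0  1  2  3  4  5  6  7  8  9
g(k):  0  0  1  1  0  0  1  1  2  0
So g(9) = 0.
Build the Grundy sequence for heap B with g(k) = mex{g(k−s) : s ∈ {5, 7}, s ≤ k}:
k:     0  1  2  3  4  5  6  7  8  9
g(k):  0  0  0  0  0  1  1  1  1  1
So g(9) = 1.
Build the Grundy sequence for heap C with g(k) = mex{g(k−s) : s ∈ {2, 4}, s ≤ k}:
g(0) = mex{} = 0
g(1) = mex{} = 0
g(2) = mex{0} = 1
g(3) = mex{0} = 1
g(4) = mex{0,1} = 2
g(5) = mex{0,1} = 2
So g(5) = 2.
By the Sprague-Grundy theorem, the Grundy value of a sum of independent games is the XOR of the component values.
Combined value = 0 XOR 1 XOR 2 = 3.

3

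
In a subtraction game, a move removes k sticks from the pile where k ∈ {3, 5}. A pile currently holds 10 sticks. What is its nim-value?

0

Grundy values for subtraction set {3, 5}:
g(0) = mex{} = 0
g(1) = mex{} = 0
g(2) = mex{} = 0
g(3) = mex{0} = 1
g(4) = mex{0} = 1
g(5) = mex{0} = 1
g(6) = mex{0,1} = 2
g(7) = mex{0,1} = 2
g(8) = mex{1} = 0
g(9) = mex{1,2} = 0
g(10) = mex{1,2} = 0
So g(10) = 0.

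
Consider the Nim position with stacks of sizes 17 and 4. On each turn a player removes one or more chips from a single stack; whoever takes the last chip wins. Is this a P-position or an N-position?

N-position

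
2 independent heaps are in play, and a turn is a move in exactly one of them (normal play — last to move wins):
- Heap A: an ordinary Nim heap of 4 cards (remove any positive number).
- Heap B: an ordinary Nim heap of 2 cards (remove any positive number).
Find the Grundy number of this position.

6

Heap A is a plain Nim heap of size 4, so its Grundy value is 4.
Heap B is a plain Nim heap of size 2, so its Grundy value is 2.
The value of a disjunctive sum is the nim-sum of the parts.
Combined value = 4 XOR 2 = 6.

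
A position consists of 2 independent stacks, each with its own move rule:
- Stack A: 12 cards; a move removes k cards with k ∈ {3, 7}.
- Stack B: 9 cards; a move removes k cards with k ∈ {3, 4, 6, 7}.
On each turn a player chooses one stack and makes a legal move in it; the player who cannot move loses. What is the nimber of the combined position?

3

For stack A, compute g(0), g(1), … with moves {3, 7}:
g(0) = mex{} = 0
g(1) = mex{} = 0
g(2) = mex{} = 0
g(3) = mex{0} = 1
g(4) = mex{0} = 1
g(5) = mex{0} = 1
g(6) = mex{1} = 0
g(7) = mex{0,1} = 2
g(8) = mex{0,1} = 2
g(9) = mex{0} = 1
g(10) = mex{1,2} = 0
g(11) = mex{1,2} = 0
g(12) = mex{1} = 0
So g(12) = 0.
Build the Grundy sequence for stack B with g(k) = mex{g(k−s) : s ∈ {3, 4, 6, 7}, s ≤ k}:
g(0) = mex{} = 0
g(1) = mex{} = 0
g(2) = mex{} = 0
g(3) = mex{0} = 1
g(4) = mex{0} = 1
g(5) = mex{0} = 1
g(6) = mex{0,1} = 2
g(7) = mex{0,1} = 2
g(8) = mex{0,1} = 2
g(9) = mex{0,1,2} = 3
So g(9) = 3.
By the Sprague-Grundy theorem, the Grundy value of a sum of independent games is the XOR of the component values.
Combined value = 0 XOR 3 = 3.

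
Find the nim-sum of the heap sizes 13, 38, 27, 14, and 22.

40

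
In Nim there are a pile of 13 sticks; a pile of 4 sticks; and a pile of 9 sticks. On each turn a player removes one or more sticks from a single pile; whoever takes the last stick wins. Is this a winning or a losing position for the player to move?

Losing position

Compute the nim-sum pairwise:
13 XOR 4 = 9
9 XOR 9 = 0
The nim-sum is 0, so this is a P-position: the player to move is in a losing position under optimal play.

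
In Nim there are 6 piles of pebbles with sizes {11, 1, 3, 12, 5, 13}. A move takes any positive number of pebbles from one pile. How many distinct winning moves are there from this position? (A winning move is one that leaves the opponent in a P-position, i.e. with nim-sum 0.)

3

Bitwise XOR of the heap sizes:
  1011  (11)
  0001  (1)
  0011  (3)
  1100  (12)
  0101  (5)
  1101  (13)
  ----
  1101  (13)
The overall nim-sum is X = 13. A pile of size p has a winning move iff p XOR X < p (reduce it to p XOR X).
  11: 11 XOR 13 = 6 < 11 — winning move (to 6).
  1: 1 XOR 13 = 12 ≥ 1 — no move.
  3: 3 XOR 13 = 14 ≥ 3 — no move.
  12: 12 XOR 13 = 1 < 12 — winning move (to 1).
  5: 5 XOR 13 = 8 ≥ 5 — no move.
  13: 13 XOR 13 = 0 < 13 — winning move (to 0).
That gives 3 winning moves.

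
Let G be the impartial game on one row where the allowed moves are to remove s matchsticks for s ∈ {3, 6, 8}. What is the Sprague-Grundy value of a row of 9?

3

Compute g(0), g(1), … for moves {3, 6, 8}:
k:     0  1  2  3  4  5  6  7  8  9
g(k):  0  0  0  1  1  1  2  2  2  3
So g(9) = 3.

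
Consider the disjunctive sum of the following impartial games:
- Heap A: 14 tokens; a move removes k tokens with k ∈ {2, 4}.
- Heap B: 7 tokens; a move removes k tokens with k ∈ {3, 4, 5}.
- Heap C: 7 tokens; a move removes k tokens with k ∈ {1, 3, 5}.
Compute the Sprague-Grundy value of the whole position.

2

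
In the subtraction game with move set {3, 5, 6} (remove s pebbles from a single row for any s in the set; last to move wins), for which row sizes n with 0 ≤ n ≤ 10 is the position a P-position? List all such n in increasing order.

Build the Grundy sequence with g(k) = mex{g(k−s) : s ∈ {3, 5, 6}, s ≤ k}:
g(0) = mex{} = 0
g(1) = mex{} = 0
g(2) = mex{} = 0
g(3) = mex{0} = 1
g(4) = mex{0} = 1
g(5) = mex{0} = 1
g(6) = mex{0,1} = 2
g(7) = mex{0,1} = 2
g(8) = mex{0,1} = 2
g(9) = mex{1,2} = 0
g(10) = mex{1,2} = 0
The P-positions (g = 0) in 0..10 are 0, 1, 2, 9, 10.

0, 1, 2, 9, 10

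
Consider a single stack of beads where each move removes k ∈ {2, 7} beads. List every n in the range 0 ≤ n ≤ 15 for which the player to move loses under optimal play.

0, 1, 4, 5, 9, 10, 13, 14

Compute g(0), g(1), … for moves {2, 7}:
k:     0  1  2  3  4  5  6  7  8  9 10 11 12 13 14 15
g(k):  0  0  1  1  0  0  1  1  2  0  0  1  1  0  0  1
The P-positions (g = 0) in 0..15 are 0, 1, 4, 5, 9, 10, 13, 14.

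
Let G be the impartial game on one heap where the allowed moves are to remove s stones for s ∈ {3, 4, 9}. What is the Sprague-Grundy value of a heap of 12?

Build the Grundy sequence with g(k) = mex{g(k−s) : s ∈ {3, 4, 9}, s ≤ k}:
g(0) = mex{} = 0
g(1) = mex{} = 0
g(2) = mex{} = 0
g(3) = mex{0} = 1
g(4) = mex{0} = 1
g(5) = mex{0} = 1
g(6) = mex{0,1} = 2
g(7) = mex{1} = 0
g(8) = mex{1} = 0
g(9) = mex{0,1,2} = 3
g(10) = mex{0,2} = 1
g(11) = mex{0} = 1
g(12) = mex{0,1,3} = 2
So g(12) = 2.

2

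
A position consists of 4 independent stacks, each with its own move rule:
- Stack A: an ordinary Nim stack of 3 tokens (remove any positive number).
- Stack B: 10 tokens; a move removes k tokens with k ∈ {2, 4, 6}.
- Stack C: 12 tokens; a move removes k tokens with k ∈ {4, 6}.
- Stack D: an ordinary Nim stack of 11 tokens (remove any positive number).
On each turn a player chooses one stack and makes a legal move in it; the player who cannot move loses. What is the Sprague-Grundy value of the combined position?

9

Stack A is a plain Nim stack of size 3, so its Grundy value is 3.
Build the Grundy sequence for stack B with g(k) = mex{g(k−s) : s ∈ {2, 4, 6}, s ≤ k}:
g(0) = mex{} = 0
g(1) = mex{} = 0
g(2) = mex{0} = 1
g(3) = mex{0} = 1
g(4) = mex{0,1} = 2
g(5) = mex{0,1} = 2
g(6) = mex{0,1,2} = 3
g(7) = mex{0,1,2} = 3
g(8) = mex{1,2,3} = 0
g(9) = mex{1,2,3} = 0
g(10) = mex{0,2,3} = 1
So g(10) = 1.
Build the Grundy sequence for stack C with g(k) = mex{g(k−s) : s ∈ {4, 6}, s ≤ k}:
g(0) = mex{} = 0
g(1) = mex{} = 0
g(2) = mex{} = 0
g(3) = mex{} = 0
g(4) = mex{0} = 1
g(5) = mex{0} = 1
g(6) = mex{0} = 1
g(7) = mex{0} = 1
g(8) = mex{0,1} = 2
g(9) = mex{0,1} = 2
g(10) = mex{1} = 0
g(11) = mex{1} = 0
g(12) = mex{1,2} = 0
So g(12) = 0.
Stack D is a plain Nim stack of size 11, so its Grundy value is 11.
The value of a disjunctive sum is the nim-sum of the parts.
Combined value = 3 XOR 1 XOR 0 XOR 11 = 9.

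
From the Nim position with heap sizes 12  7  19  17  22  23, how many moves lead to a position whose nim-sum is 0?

1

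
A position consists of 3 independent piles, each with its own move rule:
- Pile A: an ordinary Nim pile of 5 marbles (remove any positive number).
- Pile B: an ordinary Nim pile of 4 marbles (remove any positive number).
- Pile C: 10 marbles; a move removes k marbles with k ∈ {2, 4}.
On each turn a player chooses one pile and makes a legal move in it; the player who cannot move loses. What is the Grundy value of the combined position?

Pile A is a plain Nim pile of size 5, so its Grundy value is 5.
Pile B is a plain Nim pile of size 4, so its Grundy value is 4.
Grundy values for pile C (subtraction set {2, 4}):
k:     0  1  2  3  4  5  6  7  8  9 10
g(k):  0  0  1  1  2  2  0  0  1  1  2
So g(10) = 2.
The value of a disjunctive sum is the nim-sum of the parts.
Combined value = 5 ⊕ 4 ⊕ 2 = 3.

3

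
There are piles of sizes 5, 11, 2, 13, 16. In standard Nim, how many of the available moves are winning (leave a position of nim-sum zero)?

1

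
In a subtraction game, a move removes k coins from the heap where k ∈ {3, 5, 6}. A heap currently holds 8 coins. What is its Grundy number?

Compute g(0), g(1), … for moves {3, 5, 6}:
k:     0  1  2  3  4  5  6  7  8
g(k):  0  0  0  1  1  1  2  2  2
So g(8) = 2.

2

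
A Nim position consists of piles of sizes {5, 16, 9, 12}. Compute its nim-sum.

Compute the nim-sum pairwise:
5 XOR 16 = 21
21 XOR 9 = 28
28 XOR 12 = 16

16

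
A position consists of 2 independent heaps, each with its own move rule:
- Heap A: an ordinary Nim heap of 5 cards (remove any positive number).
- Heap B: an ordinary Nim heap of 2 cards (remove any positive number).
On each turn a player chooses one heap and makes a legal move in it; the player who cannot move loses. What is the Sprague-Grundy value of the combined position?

Heap A is a plain Nim heap of size 5, so its Grundy value is 5.
Heap B is a plain Nim heap of size 2, so its Grundy value is 2.
The value of a disjunctive sum is the nim-sum of the parts.
Combined value = 5 ⊕ 2 = 7.

7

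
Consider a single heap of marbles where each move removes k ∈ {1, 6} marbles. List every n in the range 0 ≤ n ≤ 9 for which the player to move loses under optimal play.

0, 2, 4, 7, 9

Build the Grundy sequence with g(k) = mex{g(k−s) : s ∈ {1, 6}, s ≤ k}:
g(0) = mex{} = 0
g(1) = mex{0} = 1
g(2) = mex{1} = 0
g(3) = mex{0} = 1
g(4) = mex{1} = 0
g(5) = mex{0} = 1
g(6) = mex{0,1} = 2
g(7) = mex{1,2} = 0
g(8) = mex{0} = 1
g(9) = mex{1} = 0
The P-positions (g = 0) in 0..9 are 0, 2, 4, 7, 9.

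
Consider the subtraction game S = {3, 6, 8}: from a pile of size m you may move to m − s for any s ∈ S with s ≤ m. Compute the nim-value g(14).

1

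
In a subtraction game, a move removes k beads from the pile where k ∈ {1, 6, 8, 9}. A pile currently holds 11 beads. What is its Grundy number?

Compute g(0), g(1), … for moves {1, 6, 8, 9}:
g(0) = mex{} = 0
g(1) = mex{0} = 1
g(2) = mex{1} = 0
g(3) = mex{0} = 1
g(4) = mex{1} = 0
g(5) = mex{0} = 1
g(6) = mex{0,1} = 2
g(7) = mex{1,2} = 0
g(8) = mex{0} = 1
g(9) = mex{0,1} = 2
g(10) = mex{0,1,2} = 3
g(11) = mex{0,1,3} = 2
So g(11) = 2.

2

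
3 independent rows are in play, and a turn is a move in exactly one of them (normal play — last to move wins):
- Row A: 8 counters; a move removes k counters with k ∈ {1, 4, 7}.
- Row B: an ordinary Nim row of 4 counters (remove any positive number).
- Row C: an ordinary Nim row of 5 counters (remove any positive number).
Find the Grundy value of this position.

For row A, compute g(0), g(1), … with moves {1, 4, 7}:
g(0) = mex{} = 0
g(1) = mex{0} = 1
g(2) = mex{1} = 0
g(3) = mex{0} = 1
g(4) = mex{0,1} = 2
g(5) = mex{1,2} = 0
g(6) = mex{0} = 1
g(7) = mex{0,1} = 2
g(8) = mex{1,2} = 0
So g(8) = 0.
Row B is a plain Nim row of size 4, so its Grundy value is 4.
Row C is a plain Nim row of size 5, so its Grundy value is 5.
By the Sprague-Grundy theorem, the Grundy value of a sum of independent games is the XOR of the component values.
Combined value = 0 ⊕ 4 ⊕ 5 = 1.

1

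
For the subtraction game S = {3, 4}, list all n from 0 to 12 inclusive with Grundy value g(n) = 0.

0, 1, 2, 7, 8, 9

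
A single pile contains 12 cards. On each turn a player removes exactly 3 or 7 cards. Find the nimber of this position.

Compute g(0), g(1), … for moves {3, 7}:
g(0) = mex{} = 0
g(1) = mex{} = 0
g(2) = mex{} = 0
g(3) = mex{0} = 1
g(4) = mex{0} = 1
g(5) = mex{0} = 1
g(6) = mex{1} = 0
g(7) = mex{0,1} = 2
g(8) = mex{0,1} = 2
g(9) = mex{0} = 1
g(10) = mex{1,2} = 0
g(11) = mex{1,2} = 0
g(12) = mex{1} = 0
So g(12) = 0.

0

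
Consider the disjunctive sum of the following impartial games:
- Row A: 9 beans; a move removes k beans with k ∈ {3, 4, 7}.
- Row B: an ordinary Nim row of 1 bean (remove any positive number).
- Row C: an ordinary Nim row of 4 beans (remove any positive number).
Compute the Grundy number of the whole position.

Grundy values for row A (subtraction set {3, 4, 7}):
g(0) = mex{} = 0
g(1) = mex{} = 0
g(2) = mex{} = 0
g(3) = mex{0} = 1
g(4) = mex{0} = 1
g(5) = mex{0} = 1
g(6) = mex{0,1} = 2
g(7) = mex{0,1} = 2
g(8) = mex{0,1} = 2
g(9) = mex{0,1,2} = 3
So g(9) = 3.
Row B is a plain Nim row of size 1, so its Grundy value is 1.
Row C is a plain Nim row of size 4, so its Grundy value is 4.
By the Sprague-Grundy theorem, the Grundy value of a sum of independent games is the XOR of the component values.
Combined value = 3 XOR 1 XOR 4 = 6.

6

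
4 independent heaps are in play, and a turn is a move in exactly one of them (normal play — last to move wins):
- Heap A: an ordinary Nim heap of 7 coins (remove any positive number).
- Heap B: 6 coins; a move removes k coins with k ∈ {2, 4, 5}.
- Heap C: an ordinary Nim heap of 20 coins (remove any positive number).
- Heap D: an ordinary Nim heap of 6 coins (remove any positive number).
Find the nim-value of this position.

22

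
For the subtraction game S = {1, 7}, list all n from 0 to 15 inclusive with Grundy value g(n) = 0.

Grundy values for subtraction set {1, 7}:
k:     0  1  2  3  4  5  6  7  8  9 10 11 12 13 14 15
g(k):  0  1  0  1  0  1  0  1  0  1  0  1  0  1  0  1
The P-positions (g = 0) in 0..15 are 0, 2, 4, 6, 8, 10, 12, 14.

0, 2, 4, 6, 8, 10, 12, 14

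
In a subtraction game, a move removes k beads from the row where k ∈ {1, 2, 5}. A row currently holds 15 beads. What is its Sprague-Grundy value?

Build the Grundy sequence with g(k) = mex{g(k−s) : s ∈ {1, 2, 5}, s ≤ k}:
k:     0  1  2  3  4  5  6  7  8  9 10 11 12 13 14 15
g(k):  0  1  2  0  1  2  0  1  2  0  1  2  0  1  2  0
So g(15) = 0.

0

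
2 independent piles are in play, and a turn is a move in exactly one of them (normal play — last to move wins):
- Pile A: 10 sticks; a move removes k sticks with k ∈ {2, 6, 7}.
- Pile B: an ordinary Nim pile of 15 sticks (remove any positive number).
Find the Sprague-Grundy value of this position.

Build the Grundy sequence for pile A with g(k) = mex{g(k−s) : s ∈ {2, 6, 7}, s ≤ k}:
g(0) = mex{} = 0
g(1) = mex{} = 0
g(2) = mex{0} = 1
g(3) = mex{0} = 1
g(4) = mex{1} = 0
g(5) = mex{1} = 0
g(6) = mex{0} = 1
g(7) = mex{0} = 1
g(8) = mex{0,1} = 2
g(9) = mex{1} = 0
g(10) = mex{0,1,2} = 3
So g(10) = 3.
Pile B is a plain Nim pile of size 15, so its Grundy value is 15.
By the Sprague-Grundy theorem, the Grundy value of a sum of independent games is the XOR of the component values.
Combined value = 3 ⊕ 15 = 12.

12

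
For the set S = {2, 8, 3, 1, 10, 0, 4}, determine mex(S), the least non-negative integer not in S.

The values 0, 1, 2, 3, 4 are all present; 5 is the first non-negative integer missing from the set.

5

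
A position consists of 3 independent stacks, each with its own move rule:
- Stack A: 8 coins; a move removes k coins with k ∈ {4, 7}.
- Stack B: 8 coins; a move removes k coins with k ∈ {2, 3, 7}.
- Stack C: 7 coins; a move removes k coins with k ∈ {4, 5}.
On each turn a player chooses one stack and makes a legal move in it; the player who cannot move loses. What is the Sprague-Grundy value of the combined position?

2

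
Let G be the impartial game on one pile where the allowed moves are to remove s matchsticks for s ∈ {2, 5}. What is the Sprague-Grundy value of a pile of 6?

Build the Grundy sequence with g(k) = mex{g(k−s) : s ∈ {2, 5}, s ≤ k}:
k:     0  1  2  3  4  5  6
g(k):  0  0  1  1  0  2  1
So g(6) = 1.

1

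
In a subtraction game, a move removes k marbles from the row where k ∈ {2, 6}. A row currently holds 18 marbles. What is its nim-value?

Compute g(0), g(1), … for moves {2, 6}:
k:     0  1  2  3  4  5  6  7  8  9 10 11 12 13 14 15 16 17 18
g(k):  0  0  1  1  0  0  1  1  0  0  1  1  0  0  1  1  0  0  1
So g(18) = 1.

1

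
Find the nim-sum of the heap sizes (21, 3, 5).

19

In binary:
  10101  (21)
  00011  (3)
  00101  (5)
  -----
  10011  (19)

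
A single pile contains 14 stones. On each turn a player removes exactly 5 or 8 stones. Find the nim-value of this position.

Build the Grundy sequence with g(k) = mex{g(k−s) : s ∈ {5, 8}, s ≤ k}:
k:     0  1  2  3  4  5  6  7  8  9 10 11 12 13 14
g(k):  0  0  0  0  0  1  1  1  1  1  2  2  2  0  0
So g(14) = 0.

0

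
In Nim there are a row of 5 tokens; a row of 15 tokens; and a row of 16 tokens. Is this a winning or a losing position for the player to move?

Winning position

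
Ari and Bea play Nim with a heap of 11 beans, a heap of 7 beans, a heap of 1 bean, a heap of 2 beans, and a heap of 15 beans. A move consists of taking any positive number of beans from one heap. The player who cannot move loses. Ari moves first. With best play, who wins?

Bea wins

Nim-sum: 11 ^ 7 ^ 1 ^ 2 ^ 15 = 0.
The nim-sum is 0, so this is a P-position: the player to move is in a losing position under optimal play; Ari is about to move from it and so loses — Bea wins.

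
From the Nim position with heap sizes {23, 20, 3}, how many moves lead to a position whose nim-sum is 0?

0

Compute the nim-sum pairwise:
23 ⊕ 20 = 3
3 ⊕ 3 = 0
The nim-sum is already 0, so every move leaves a nonzero nim-sum — there are no winning moves.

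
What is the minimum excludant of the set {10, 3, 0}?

1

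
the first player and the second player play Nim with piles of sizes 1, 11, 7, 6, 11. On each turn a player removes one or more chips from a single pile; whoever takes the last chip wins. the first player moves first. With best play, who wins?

the second player wins

Write each in binary and XOR column by column:
  0001  (1)
  1011  (11)
  0111  (7)
  0110  (6)
  1011  (11)
  ----
  0000  (0)
The nim-sum is 0, so this is a P-position: the player to move is in a losing position under optimal play; the first player is about to move from it and so loses — the second player wins.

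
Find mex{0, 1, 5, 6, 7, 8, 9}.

The values 0, 1 are all present; 2 is the first non-negative integer missing from the set.

2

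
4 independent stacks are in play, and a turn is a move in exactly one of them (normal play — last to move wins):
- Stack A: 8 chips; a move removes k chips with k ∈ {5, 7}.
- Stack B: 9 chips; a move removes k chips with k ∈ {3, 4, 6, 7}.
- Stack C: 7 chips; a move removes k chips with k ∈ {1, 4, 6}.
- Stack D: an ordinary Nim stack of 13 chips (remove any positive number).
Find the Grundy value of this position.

15

Grundy values for stack A (subtraction set {5, 7}):
k:     0  1  2  3  4  5  6  7  8
g(k):  0  0  0  0  0  1  1  1  1
So g(8) = 1.
For stack B, compute g(0), g(1), … with moves {3, 4, 6, 7}:
g(0) = mex{} = 0
g(1) = mex{} = 0
g(2) = mex{} = 0
g(3) = mex{0} = 1
g(4) = mex{0} = 1
g(5) = mex{0} = 1
g(6) = mex{0,1} = 2
g(7) = mex{0,1} = 2
g(8) = mex{0,1} = 2
g(9) = mex{0,1,2} = 3
So g(9) = 3.
For stack C, compute g(0), g(1), … with moves {1, 4, 6}:
k:     0  1  2  3  4  5  6  7
g(k):  0  1  0  1  2  0  1  0
So g(7) = 0.
Stack D is a plain Nim stack of size 13, so its Grundy value is 13.
The value of a disjunctive sum is the nim-sum of the parts.
Combined value = 1 XOR 3 XOR 0 XOR 13 = 15.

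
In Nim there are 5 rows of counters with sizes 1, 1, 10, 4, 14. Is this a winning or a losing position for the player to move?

Nim-sum: 1 ⊕ 1 ⊕ 10 ⊕ 4 ⊕ 14 = 0.
The nim-sum is 0, so this is a P-position: the player to move is in a losing position under optimal play.

Losing position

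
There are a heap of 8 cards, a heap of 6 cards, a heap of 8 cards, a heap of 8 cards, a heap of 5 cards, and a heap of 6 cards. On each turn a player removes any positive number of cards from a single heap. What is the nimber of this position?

13

Compute the nim-sum pairwise:
8 ⊕ 6 = 14
14 ⊕ 8 = 6
6 ⊕ 8 = 14
14 ⊕ 5 = 11
11 ⊕ 6 = 13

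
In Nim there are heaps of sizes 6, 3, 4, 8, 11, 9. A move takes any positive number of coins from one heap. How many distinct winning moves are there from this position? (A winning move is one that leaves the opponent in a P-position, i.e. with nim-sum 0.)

Compute the nim-sum pairwise:
6 XOR 3 = 5
5 XOR 4 = 1
1 XOR 8 = 9
9 XOR 11 = 2
2 XOR 9 = 11
The overall nim-sum is X = 11. A heap of size p has a winning move iff p XOR X < p (reduce it to p XOR X).
  6: 6 XOR 11 = 13 ≥ 6 — no move.
  3: 3 XOR 11 = 8 ≥ 3 — no move.
  4: 4 XOR 11 = 15 ≥ 4 — no move.
  8: 8 XOR 11 = 3 < 8 — winning move (to 3).
  11: 11 XOR 11 = 0 < 11 — winning move (to 0).
  9: 9 XOR 11 = 2 < 9 — winning move (to 2).
That gives 3 winning moves.

3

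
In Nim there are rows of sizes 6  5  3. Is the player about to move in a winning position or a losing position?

In binary:
  110  (6)
  101  (5)
  011  (3)
  ---
  000  (0)
The nim-sum is 0, so this is a P-position: the player to move is in a losing position under optimal play.

Losing position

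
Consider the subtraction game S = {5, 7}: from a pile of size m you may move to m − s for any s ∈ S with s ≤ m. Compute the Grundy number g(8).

Build the Grundy sequence with g(k) = mex{g(k−s) : s ∈ {5, 7}, s ≤ k}:
g(0) = mex{} = 0
g(1) = mex{} = 0
g(2) = mex{} = 0
g(3) = mex{} = 0
g(4) = mex{} = 0
g(5) = mex{0} = 1
g(6) = mex{0} = 1
g(7) = mex{0} = 1
g(8) = mex{0} = 1
So g(8) = 1.

1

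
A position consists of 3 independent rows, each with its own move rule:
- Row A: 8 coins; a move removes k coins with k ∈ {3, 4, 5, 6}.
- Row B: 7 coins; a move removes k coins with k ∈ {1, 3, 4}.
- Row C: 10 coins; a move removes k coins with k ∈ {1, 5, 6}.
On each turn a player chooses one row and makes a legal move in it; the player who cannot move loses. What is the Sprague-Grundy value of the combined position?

0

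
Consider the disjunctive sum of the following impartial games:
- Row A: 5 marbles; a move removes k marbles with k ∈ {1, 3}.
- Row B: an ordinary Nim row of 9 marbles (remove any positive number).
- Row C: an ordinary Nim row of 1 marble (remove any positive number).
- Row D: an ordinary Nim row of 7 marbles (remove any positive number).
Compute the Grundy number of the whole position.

14

Grundy values for row A (subtraction set {1, 3}):
g(0) = mex{} = 0
g(1) = mex{0} = 1
g(2) = mex{1} = 0
g(3) = mex{0} = 1
g(4) = mex{1} = 0
g(5) = mex{0} = 1
So g(5) = 1.
Row B is a plain Nim row of size 9, so its Grundy value is 9.
Row C is a plain Nim row of size 1, so its Grundy value is 1.
Row D is a plain Nim row of size 7, so its Grundy value is 7.
The value of a disjunctive sum is the nim-sum of the parts.
Combined value = 1 ⊕ 9 ⊕ 1 ⊕ 7 = 14.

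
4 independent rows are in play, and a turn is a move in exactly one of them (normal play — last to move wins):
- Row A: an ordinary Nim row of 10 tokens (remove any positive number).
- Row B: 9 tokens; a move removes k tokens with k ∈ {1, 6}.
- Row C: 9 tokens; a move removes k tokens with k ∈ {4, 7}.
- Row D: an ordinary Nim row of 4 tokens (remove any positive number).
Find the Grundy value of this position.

12

Row A is a plain Nim row of size 10, so its Grundy value is 10.
Grundy values for row B (subtraction set {1, 6}):
g(0) = mex{} = 0
g(1) = mex{0} = 1
g(2) = mex{1} = 0
g(3) = mex{0} = 1
g(4) = mex{1} = 0
g(5) = mex{0} = 1
g(6) = mex{0,1} = 2
g(7) = mex{1,2} = 0
g(8) = mex{0} = 1
g(9) = mex{1} = 0
So g(9) = 0.
For row C, compute g(0), g(1), … with moves {4, 7}:
g(0) = mex{} = 0
g(1) = mex{} = 0
g(2) = mex{} = 0
g(3) = mex{} = 0
g(4) = mex{0} = 1
g(5) = mex{0} = 1
g(6) = mex{0} = 1
g(7) = mex{0} = 1
g(8) = mex{0,1} = 2
g(9) = mex{0,1} = 2
So g(9) = 2.
Row D is a plain Nim row of size 4, so its Grundy value is 4.
By the Sprague-Grundy theorem, the Grundy value of a sum of independent games is the XOR of the component values.
Combined value = 10 XOR 0 XOR 2 XOR 4 = 12.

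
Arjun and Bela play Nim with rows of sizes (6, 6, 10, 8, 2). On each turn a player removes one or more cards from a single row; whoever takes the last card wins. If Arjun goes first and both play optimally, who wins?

Bela wins

In binary:
  0110  (6)
  0110  (6)
  1010  (10)
  1000  (8)
  0010  (2)
  ----
  0000  (0)
The nim-sum is 0, so this is a P-position: the player to move is in a losing position under optimal play; Arjun is about to move from it and so loses — Bela wins.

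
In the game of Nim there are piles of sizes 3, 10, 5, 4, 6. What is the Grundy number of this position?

Compute the nim-sum pairwise:
3 ⊕ 10 = 9
9 ⊕ 5 = 12
12 ⊕ 4 = 8
8 ⊕ 6 = 14

14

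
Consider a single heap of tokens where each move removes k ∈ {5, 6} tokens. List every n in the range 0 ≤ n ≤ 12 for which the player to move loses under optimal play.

Build the Grundy sequence with g(k) = mex{g(k−s) : s ∈ {5, 6}, s ≤ k}:
g(0) = mex{} = 0
g(1) = mex{} = 0
g(2) = mex{} = 0
g(3) = mex{} = 0
g(4) = mex{} = 0
g(5) = mex{0} = 1
g(6) = mex{0} = 1
g(7) = mex{0} = 1
g(8) = mex{0} = 1
g(9) = mex{0} = 1
g(10) = mex{0,1} = 2
g(11) = mex{1} = 0
g(12) = mex{1} = 0
The P-positions (g = 0) in 0..12 are 0, 1, 2, 3, 4, 11, 12.

0, 1, 2, 3, 4, 11, 12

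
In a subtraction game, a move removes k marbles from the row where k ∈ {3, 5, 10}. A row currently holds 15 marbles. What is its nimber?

0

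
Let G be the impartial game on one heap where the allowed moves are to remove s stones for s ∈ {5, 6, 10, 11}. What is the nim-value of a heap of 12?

2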